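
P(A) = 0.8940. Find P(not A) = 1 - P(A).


P(not A) = 1 - 0.8940 = 0.1060

P(not A) = 0.1060


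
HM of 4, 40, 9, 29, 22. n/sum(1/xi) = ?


Sum of reciprocals = 1/4 + 1/40 + 1/9 + 1/29 + 1/22 = 0.466048
HM = 5/0.466048 = 10.7285

HM = 10.7285


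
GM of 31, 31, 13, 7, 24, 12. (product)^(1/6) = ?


Product = 31 × 31 × 13 × 7 × 24 × 12 = 25185888
GM = 25185888^(1/6) = 17.1209

GM = 17.1209


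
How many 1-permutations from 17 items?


P(17,1) = 17!/16!
= 355687428096000/20922789888000
= 17

P(17,1) = 17


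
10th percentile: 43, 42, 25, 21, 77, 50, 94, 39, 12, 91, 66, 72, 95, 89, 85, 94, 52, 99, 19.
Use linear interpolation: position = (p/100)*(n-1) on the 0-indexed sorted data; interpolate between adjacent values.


Sorted: 12, 19, 21, 25, 39, 42, 43, 50, 52, 66, 72, 77, 85, 89, 91, 94, 94, 95, 99
n = 19
Index = 10/100 * 18 = 1.8000
Lower = data[1] = 19, Upper = data[2] = 21
P10 = 19 + 0.8000*(2) = 20.6000

P10 = 20.6000


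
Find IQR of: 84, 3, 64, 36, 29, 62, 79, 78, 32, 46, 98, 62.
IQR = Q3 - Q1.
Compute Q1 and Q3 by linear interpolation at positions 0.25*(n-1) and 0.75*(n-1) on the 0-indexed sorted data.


Sorted: 3, 29, 32, 36, 46, 62, 62, 64, 78, 79, 84, 98
Q1 (25th %ile) = 35.0000
Q3 (75th %ile) = 78.2500
IQR = 78.2500 - 35.0000 = 43.2500

IQR = 43.2500


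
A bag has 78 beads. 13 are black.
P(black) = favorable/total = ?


P = 13/78 = 0.1667

P = 0.1667


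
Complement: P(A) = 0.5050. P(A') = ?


P(not A) = 1 - 0.5050 = 0.4950

P(not A) = 0.4950


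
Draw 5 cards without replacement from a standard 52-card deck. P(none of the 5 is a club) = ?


P(no clubs) = (39/52) × (38/51) × (37/50) × (36/49) × (35/48)
= 0.2215

P = 0.2215


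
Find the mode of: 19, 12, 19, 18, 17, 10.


Frequencies: 10:1, 12:1, 17:1, 18:1, 19:2
Max frequency = 2
Mode = 19

Mode = 19


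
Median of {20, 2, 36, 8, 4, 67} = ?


Sorted: 2, 4, 8, 20, 36, 67
n = 6 (even)
Middle values: 8 and 20
Median = (8+20)/2 = 14.0000

Median = 14.0000


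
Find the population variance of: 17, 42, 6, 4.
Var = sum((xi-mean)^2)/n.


Mean = 17.2500
Squared deviations: 0.0625, 612.5625, 126.5625, 175.5625
Sum = 914.7500
Variance = 914.7500/4 = 228.6875

Variance = 228.6875


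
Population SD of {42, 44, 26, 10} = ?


Mean = 30.5000
Variance = 188.7500
SD = sqrt(188.7500) = 13.7386

SD = 13.7386


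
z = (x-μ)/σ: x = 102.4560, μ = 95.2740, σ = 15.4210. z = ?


z = (102.4560 - 95.2740)/15.4210
= 7.1820/15.4210
= 0.4657

z = 0.4657


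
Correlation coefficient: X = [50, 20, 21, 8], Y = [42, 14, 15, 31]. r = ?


Mean X = 24.7500, Mean Y = 25.5000
SD X = 15.449515, SD Y = 11.672618
Cov = 104.625000
r = 104.625000/(15.449515*11.672618) = 0.5802

r = 0.5802


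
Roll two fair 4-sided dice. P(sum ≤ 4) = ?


Total outcomes = 4×4 = 16
Favorable (sum ≤ 4): 6
P = 6/16 = 0.3750

P = 0.3750


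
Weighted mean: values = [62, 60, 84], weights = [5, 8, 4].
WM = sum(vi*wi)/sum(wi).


Numerator = 62*5 + 60*8 + 84*4 = 1126
Denominator = 5 + 8 + 4 = 17
WM = 1126/17 = 66.2353

WM = 66.2353


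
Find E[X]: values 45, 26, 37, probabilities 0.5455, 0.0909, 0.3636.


E[X] = 45*0.5455 + 26*0.0909 + 37*0.3636
= 24.5475 + 2.3634 + 13.4532
= 40.3641

E[X] = 40.3641


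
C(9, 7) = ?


C(9,7) = 9!/(7! × 2!)
= 362880/(5040 × 2)
= 36

C(9,7) = 36


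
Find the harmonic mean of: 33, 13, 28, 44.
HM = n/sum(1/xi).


Sum of reciprocals = 1/33 + 1/13 + 1/28 + 1/44 = 0.165668
HM = 4/0.165668 = 24.1447

HM = 24.1447


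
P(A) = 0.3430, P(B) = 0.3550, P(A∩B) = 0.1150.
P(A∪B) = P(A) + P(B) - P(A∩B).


P(A∪B) = 0.3430 + 0.3550 - 0.1150
= 0.6980 - 0.1150
= 0.5830

P(A∪B) = 0.5830


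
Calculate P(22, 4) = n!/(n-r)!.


P(22,4) = 22!/18!
= 1124000727777607680000/6402373705728000
= 175560

P(22,4) = 175560


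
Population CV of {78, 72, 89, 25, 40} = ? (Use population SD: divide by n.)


Mean = 60.8000
SD = 24.2107
CV = (24.2107/60.8000)*100 = 39.8203%

CV = 39.8203%


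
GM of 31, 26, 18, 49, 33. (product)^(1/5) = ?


Product = 31 × 26 × 18 × 49 × 33 = 23459436
GM = 23459436^(1/5) = 29.7895

GM = 29.7895


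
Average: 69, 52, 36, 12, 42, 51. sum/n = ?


Sum = 69 + 52 + 36 + 12 + 42 + 51 = 262
n = 6
Mean = 262/6 = 43.6667

Mean = 43.6667


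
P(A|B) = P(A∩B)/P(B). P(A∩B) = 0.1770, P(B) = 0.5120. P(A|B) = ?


P(A|B) = 0.1770/0.5120 = 0.3457

P(A|B) = 0.3457


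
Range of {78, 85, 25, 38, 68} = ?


Max = 85, Min = 25
Range = 85 - 25 = 60

Range = 60


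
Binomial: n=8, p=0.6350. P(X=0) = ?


C(8,0) = 1
p^0 = 1.000000
(1-p)^8 = 0.000315
P = 1 * 1.000000 * 0.000315 = 0.0003

P(X=0) = 0.0003


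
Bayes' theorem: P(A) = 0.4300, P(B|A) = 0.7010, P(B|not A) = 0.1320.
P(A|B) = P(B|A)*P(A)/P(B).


P(B) = P(B|A)*P(A) + P(B|A')*P(A')
= 0.7010*0.4300 + 0.1320*0.5700
= 0.301430 + 0.075240 = 0.376670
P(A|B) = 0.301430/0.376670 = 0.8002

P(A|B) = 0.8002


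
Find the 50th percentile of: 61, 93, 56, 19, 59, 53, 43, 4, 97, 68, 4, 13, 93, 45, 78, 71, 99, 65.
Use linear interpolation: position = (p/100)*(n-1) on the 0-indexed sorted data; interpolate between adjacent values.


Sorted: 4, 4, 13, 19, 43, 45, 53, 56, 59, 61, 65, 68, 71, 78, 93, 93, 97, 99
n = 18
Index = 50/100 * 17 = 8.5000
Lower = data[8] = 59, Upper = data[9] = 61
P50 = 59 + 0.5000*(2) = 60.0000

P50 = 60.0000


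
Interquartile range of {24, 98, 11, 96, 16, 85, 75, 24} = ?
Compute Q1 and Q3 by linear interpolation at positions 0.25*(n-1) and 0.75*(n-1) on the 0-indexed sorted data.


Sorted: 11, 16, 24, 24, 75, 85, 96, 98
Q1 (25th %ile) = 22.0000
Q3 (75th %ile) = 87.7500
IQR = 87.7500 - 22.0000 = 65.7500

IQR = 65.7500


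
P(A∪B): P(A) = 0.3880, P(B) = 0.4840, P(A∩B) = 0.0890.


P(A∪B) = 0.3880 + 0.4840 - 0.0890
= 0.8720 - 0.0890
= 0.7830

P(A∪B) = 0.7830


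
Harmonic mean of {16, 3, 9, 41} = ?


Sum of reciprocals = 1/16 + 1/3 + 1/9 + 1/41 = 0.531335
HM = 4/0.531335 = 7.5282

HM = 7.5282


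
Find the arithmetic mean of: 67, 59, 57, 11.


Sum = 67 + 59 + 57 + 11 = 194
n = 4
Mean = 194/4 = 48.5000

Mean = 48.5000


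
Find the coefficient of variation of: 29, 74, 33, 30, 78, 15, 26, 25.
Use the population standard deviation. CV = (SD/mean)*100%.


Mean = 38.7500
SD = 22.0893
CV = (22.0893/38.7500)*100 = 57.0047%

CV = 57.0047%


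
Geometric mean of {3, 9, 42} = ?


Product = 3 × 9 × 42 = 1134
GM = 1134^(1/3) = 10.4281

GM = 10.4281


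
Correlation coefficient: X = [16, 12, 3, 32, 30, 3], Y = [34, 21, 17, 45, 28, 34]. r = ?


Mean X = 16.0000, Mean Y = 29.8333
SD X = 11.590226, SD Y = 9.227074
Cov = 60.833333
r = 60.833333/(11.590226*9.227074) = 0.5688

r = 0.5688


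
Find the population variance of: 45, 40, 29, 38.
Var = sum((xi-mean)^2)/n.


Mean = 38.0000
Squared deviations: 49.0000, 4.0000, 81.0000, 0
Sum = 134.0000
Variance = 134.0000/4 = 33.5000

Variance = 33.5000


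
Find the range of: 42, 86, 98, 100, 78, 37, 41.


Max = 100, Min = 37
Range = 100 - 37 = 63

Range = 63


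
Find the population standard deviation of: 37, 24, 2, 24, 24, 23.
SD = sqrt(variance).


Mean = 22.3333
Variance = 106.2222
SD = sqrt(106.2222) = 10.3064

SD = 10.3064


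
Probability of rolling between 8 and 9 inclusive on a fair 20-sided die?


Favorable outcomes (8 ≤ roll ≤ 9): 2
Total outcomes = 20
P = 2/20 = 0.1000

P = 0.1000


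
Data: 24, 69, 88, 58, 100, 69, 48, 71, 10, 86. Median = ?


Sorted: 10, 24, 48, 58, 69, 69, 71, 86, 88, 100
n = 10 (even)
Middle values: 69 and 69
Median = (69+69)/2 = 69.0000

Median = 69.0000


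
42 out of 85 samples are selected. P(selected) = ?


P = 42/85 = 0.4941

P = 0.4941


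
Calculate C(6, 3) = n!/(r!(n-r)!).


C(6,3) = 6!/(3! × 3!)
= 720/(6 × 6)
= 20

C(6,3) = 20


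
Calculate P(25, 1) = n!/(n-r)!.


P(25,1) = 25!/24!
= 15511210043330985984000000/620448401733239439360000
= 25

P(25,1) = 25


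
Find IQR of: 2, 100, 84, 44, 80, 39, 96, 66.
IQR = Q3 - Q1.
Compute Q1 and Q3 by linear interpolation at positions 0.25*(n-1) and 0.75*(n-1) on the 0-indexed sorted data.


Sorted: 2, 39, 44, 66, 80, 84, 96, 100
Q1 (25th %ile) = 42.7500
Q3 (75th %ile) = 87.0000
IQR = 87.0000 - 42.7500 = 44.2500

IQR = 44.2500


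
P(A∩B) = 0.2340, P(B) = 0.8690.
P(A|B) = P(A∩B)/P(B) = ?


P(A|B) = 0.2340/0.8690 = 0.2693

P(A|B) = 0.2693


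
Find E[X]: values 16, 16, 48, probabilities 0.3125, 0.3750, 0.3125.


E[X] = 16*0.3125 + 16*0.3750 + 48*0.3125
= 5.0000 + 6.0000 + 15.0000
= 26.0000

E[X] = 26.0000


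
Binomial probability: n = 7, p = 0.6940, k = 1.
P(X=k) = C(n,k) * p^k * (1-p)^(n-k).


C(7,1) = 7
p^1 = 0.694000
(1-p)^6 = 0.000821
P = 7 * 0.694000 * 0.000821 = 0.0040

P(X=1) = 0.0040


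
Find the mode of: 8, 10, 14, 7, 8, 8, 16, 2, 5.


Frequencies: 2:1, 5:1, 7:1, 8:3, 10:1, 14:1, 16:1
Max frequency = 3
Mode = 8

Mode = 8


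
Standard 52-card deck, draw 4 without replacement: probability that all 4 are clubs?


P(all clubs) = (13/52) × (12/51) × (11/50) × (10/49)
= 0.0026

P = 0.0026


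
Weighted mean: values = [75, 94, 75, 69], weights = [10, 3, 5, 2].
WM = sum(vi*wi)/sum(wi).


Numerator = 75*10 + 94*3 + 75*5 + 69*2 = 1545
Denominator = 10 + 3 + 5 + 2 = 20
WM = 1545/20 = 77.2500

WM = 77.2500


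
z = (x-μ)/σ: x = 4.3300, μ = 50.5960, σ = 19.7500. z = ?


z = (4.3300 - 50.5960)/19.7500
= -46.2660/19.7500
= -2.3426

z = -2.3426


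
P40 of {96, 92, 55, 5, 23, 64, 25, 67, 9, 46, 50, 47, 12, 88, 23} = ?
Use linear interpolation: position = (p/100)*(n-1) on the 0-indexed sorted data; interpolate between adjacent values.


Sorted: 5, 9, 12, 23, 23, 25, 46, 47, 50, 55, 64, 67, 88, 92, 96
n = 15
Index = 40/100 * 14 = 5.6000
Lower = data[5] = 25, Upper = data[6] = 46
P40 = 25 + 0.6000*(21) = 37.6000

P40 = 37.6000


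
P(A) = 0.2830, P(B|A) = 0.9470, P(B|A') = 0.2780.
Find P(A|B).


P(B) = P(B|A)*P(A) + P(B|A')*P(A')
= 0.9470*0.2830 + 0.2780*0.7170
= 0.268001 + 0.199326 = 0.467327
P(A|B) = 0.268001/0.467327 = 0.5735

P(A|B) = 0.5735


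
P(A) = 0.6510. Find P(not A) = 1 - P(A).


P(not A) = 1 - 0.6510 = 0.3490

P(not A) = 0.3490


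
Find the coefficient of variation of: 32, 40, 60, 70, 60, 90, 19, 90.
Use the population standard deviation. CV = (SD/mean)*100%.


Mean = 57.6250
SD = 24.2896
CV = (24.2896/57.6250)*100 = 42.1511%

CV = 42.1511%


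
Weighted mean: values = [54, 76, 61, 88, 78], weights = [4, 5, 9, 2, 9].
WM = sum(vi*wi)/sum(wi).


Numerator = 54*4 + 76*5 + 61*9 + 88*2 + 78*9 = 2023
Denominator = 4 + 5 + 9 + 2 + 9 = 29
WM = 2023/29 = 69.7586

WM = 69.7586


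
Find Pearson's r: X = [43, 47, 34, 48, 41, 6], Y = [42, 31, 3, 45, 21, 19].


Mean X = 36.5000, Mean Y = 26.8333
SD X = 14.384598, SD Y = 14.380736
Cov = 103.916667
r = 103.916667/(14.384598*14.380736) = 0.5023

r = 0.5023


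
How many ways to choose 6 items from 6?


C(6,6) = 6!/(6! × 0!)
= 720/(720 × 1)
= 1

C(6,6) = 1


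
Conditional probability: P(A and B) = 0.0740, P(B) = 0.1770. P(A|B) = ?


P(A|B) = 0.0740/0.1770 = 0.4181

P(A|B) = 0.4181


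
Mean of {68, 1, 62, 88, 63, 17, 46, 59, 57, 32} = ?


Sum = 68 + 1 + 62 + 88 + 63 + 17 + 46 + 59 + 57 + 32 = 493
n = 10
Mean = 493/10 = 49.3000

Mean = 49.3000


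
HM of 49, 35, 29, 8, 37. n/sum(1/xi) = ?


Sum of reciprocals = 1/49 + 1/35 + 1/29 + 1/8 + 1/37 = 0.235489
HM = 5/0.235489 = 21.2324

HM = 21.2324


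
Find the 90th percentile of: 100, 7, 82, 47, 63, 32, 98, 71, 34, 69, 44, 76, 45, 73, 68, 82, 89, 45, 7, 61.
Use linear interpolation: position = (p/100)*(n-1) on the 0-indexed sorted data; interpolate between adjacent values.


Sorted: 7, 7, 32, 34, 44, 45, 45, 47, 61, 63, 68, 69, 71, 73, 76, 82, 82, 89, 98, 100
n = 20
Index = 90/100 * 19 = 17.1000
Lower = data[17] = 89, Upper = data[18] = 98
P90 = 89 + 0.1000*(9) = 89.9000

P90 = 89.9000


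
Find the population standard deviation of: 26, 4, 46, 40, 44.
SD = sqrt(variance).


Mean = 32.0000
Variance = 244.8000
SD = sqrt(244.8000) = 15.6461

SD = 15.6461


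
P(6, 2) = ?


P(6,2) = 6!/4!
= 720/24
= 30

P(6,2) = 30


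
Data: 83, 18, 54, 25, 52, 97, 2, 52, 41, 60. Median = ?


Sorted: 2, 18, 25, 41, 52, 52, 54, 60, 83, 97
n = 10 (even)
Middle values: 52 and 52
Median = (52+52)/2 = 52.0000

Median = 52.0000


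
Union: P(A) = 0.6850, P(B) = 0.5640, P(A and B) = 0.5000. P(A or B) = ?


P(A∪B) = 0.6850 + 0.5640 - 0.5000
= 1.2490 - 0.5000
= 0.7490

P(A∪B) = 0.7490


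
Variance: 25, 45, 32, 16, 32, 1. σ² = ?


Mean = 25.1667
Squared deviations: 0.0278, 393.3611, 46.6944, 84.0278, 46.6944, 584.0278
Sum = 1154.8333
Variance = 1154.8333/6 = 192.4722

Variance = 192.4722


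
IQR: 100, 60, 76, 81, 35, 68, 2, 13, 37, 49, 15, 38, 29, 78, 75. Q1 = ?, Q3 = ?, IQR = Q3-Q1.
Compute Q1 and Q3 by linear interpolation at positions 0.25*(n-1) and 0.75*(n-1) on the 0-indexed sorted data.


Sorted: 2, 13, 15, 29, 35, 37, 38, 49, 60, 68, 75, 76, 78, 81, 100
Q1 (25th %ile) = 32.0000
Q3 (75th %ile) = 75.5000
IQR = 75.5000 - 32.0000 = 43.5000

IQR = 43.5000


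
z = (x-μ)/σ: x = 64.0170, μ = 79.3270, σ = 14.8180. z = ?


z = (64.0170 - 79.3270)/14.8180
= -15.3100/14.8180
= -1.0332

z = -1.0332


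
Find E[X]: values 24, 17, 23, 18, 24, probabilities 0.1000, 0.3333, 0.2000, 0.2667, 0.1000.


E[X] = 24*0.1000 + 17*0.3333 + 23*0.2000 + 18*0.2667 + 24*0.1000
= 2.4000 + 5.6661 + 4.6000 + 4.8006 + 2.4000
= 19.8667

E[X] = 19.8667


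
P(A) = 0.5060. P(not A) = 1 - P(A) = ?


P(not A) = 1 - 0.5060 = 0.4940

P(not A) = 0.4940


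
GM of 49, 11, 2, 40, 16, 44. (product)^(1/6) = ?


Product = 49 × 11 × 2 × 40 × 16 × 44 = 30356480
GM = 30356480^(1/6) = 17.6621

GM = 17.6621


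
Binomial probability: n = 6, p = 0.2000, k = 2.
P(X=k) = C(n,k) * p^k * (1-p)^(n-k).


C(6,2) = 15
p^2 = 0.040000
(1-p)^4 = 0.409600
P = 15 * 0.040000 * 0.409600 = 0.2458

P(X=2) = 0.2458


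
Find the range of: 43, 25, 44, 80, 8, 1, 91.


Max = 91, Min = 1
Range = 91 - 1 = 90

Range = 90


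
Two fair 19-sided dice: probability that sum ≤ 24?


Total outcomes = 19×19 = 361
Favorable (sum ≤ 24): 256
P = 256/361 = 0.7091

P = 0.7091


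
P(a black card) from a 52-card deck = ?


26 black cards in 52 cards
P = 26/52 = 0.5000

P = 0.5000


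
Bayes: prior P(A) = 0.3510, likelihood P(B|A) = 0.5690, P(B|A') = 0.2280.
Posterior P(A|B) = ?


P(B) = P(B|A)*P(A) + P(B|A')*P(A')
= 0.5690*0.3510 + 0.2280*0.6490
= 0.199719 + 0.147972 = 0.347691
P(A|B) = 0.199719/0.347691 = 0.5744

P(A|B) = 0.5744


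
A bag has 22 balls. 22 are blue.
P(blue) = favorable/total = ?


P = 22/22 = 1.0000

P = 1.0000


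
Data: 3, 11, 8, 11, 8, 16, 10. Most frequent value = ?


Frequencies: 3:1, 8:2, 10:1, 11:2, 16:1
Max frequency = 2
Mode = 8, 11

Mode = 8, 11


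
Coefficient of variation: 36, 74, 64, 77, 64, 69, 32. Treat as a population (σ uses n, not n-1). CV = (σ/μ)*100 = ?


Mean = 59.4286
SD = 16.7149
CV = (16.7149/59.4286)*100 = 28.1260%

CV = 28.1260%


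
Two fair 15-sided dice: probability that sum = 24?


Total outcomes = 15×15 = 225
Favorable (sum = 24): 7
P = 7/225 = 0.0311

P = 0.0311


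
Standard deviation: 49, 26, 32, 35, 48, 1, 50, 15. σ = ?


Mean = 32.0000
Variance = 270.5000
SD = sqrt(270.5000) = 16.4469

SD = 16.4469


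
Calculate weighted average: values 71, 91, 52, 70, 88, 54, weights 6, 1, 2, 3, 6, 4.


Numerator = 71*6 + 91*1 + 52*2 + 70*3 + 88*6 + 54*4 = 1575
Denominator = 6 + 1 + 2 + 3 + 6 + 4 = 22
WM = 1575/22 = 71.5909

WM = 71.5909


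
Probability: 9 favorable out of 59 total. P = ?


P = 9/59 = 0.1525

P = 0.1525


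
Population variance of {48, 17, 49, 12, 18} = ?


Mean = 28.8000
Squared deviations: 368.6400, 139.2400, 408.0400, 282.2400, 116.6400
Sum = 1314.8000
Variance = 1314.8000/5 = 262.9600

Variance = 262.9600


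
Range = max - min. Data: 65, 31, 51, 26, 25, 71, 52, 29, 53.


Max = 71, Min = 25
Range = 71 - 25 = 46

Range = 46


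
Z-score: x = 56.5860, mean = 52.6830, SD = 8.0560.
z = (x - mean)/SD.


z = (56.5860 - 52.6830)/8.0560
= 3.9030/8.0560
= 0.4845

z = 0.4845


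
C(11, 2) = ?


C(11,2) = 11!/(2! × 9!)
= 39916800/(2 × 362880)
= 55

C(11,2) = 55


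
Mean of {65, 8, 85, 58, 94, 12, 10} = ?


Sum = 65 + 8 + 85 + 58 + 94 + 12 + 10 = 332
n = 7
Mean = 332/7 = 47.4286

Mean = 47.4286


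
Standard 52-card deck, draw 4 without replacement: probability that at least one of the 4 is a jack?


P(at least one) = 1 - P(none)
P(none) = (48/52) × (47/51) × (46/50) × (45/49) = 0.718737
P(at least one) = 1 - 0.718737 = 0.2813

P = 0.2813


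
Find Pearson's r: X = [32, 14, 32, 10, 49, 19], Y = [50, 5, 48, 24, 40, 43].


Mean X = 26.0000, Mean Y = 35.0000
SD X = 13.228757, SD Y = 15.832456
Cov = 127.166667
r = 127.166667/(13.228757*15.832456) = 0.6072

r = 0.6072


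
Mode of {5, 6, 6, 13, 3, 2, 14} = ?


Frequencies: 2:1, 3:1, 5:1, 6:2, 13:1, 14:1
Max frequency = 2
Mode = 6

Mode = 6


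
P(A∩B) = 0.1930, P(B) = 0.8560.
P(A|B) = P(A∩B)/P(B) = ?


P(A|B) = 0.1930/0.8560 = 0.2255

P(A|B) = 0.2255


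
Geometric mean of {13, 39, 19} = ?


Product = 13 × 39 × 19 = 9633
GM = 9633^(1/3) = 21.2775

GM = 21.2775


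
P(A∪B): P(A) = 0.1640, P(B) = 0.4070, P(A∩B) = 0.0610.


P(A∪B) = 0.1640 + 0.4070 - 0.0610
= 0.5710 - 0.0610
= 0.5100

P(A∪B) = 0.5100


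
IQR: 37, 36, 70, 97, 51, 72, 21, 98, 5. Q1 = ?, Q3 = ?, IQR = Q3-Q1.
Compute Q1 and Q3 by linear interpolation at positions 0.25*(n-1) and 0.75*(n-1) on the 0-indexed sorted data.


Sorted: 5, 21, 36, 37, 51, 70, 72, 97, 98
Q1 (25th %ile) = 36.0000
Q3 (75th %ile) = 72.0000
IQR = 72.0000 - 36.0000 = 36.0000

IQR = 36.0000


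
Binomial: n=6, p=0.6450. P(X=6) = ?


C(6,6) = 1
p^6 = 0.072004
(1-p)^0 = 1.000000
P = 1 * 0.072004 * 1.000000 = 0.0720

P(X=6) = 0.0720


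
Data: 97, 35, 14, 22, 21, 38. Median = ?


Sorted: 14, 21, 22, 35, 38, 97
n = 6 (even)
Middle values: 22 and 35
Median = (22+35)/2 = 28.5000

Median = 28.5000


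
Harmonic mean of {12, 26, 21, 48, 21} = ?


Sum of reciprocals = 1/12 + 1/26 + 1/21 + 1/48 + 1/21 = 0.237866
HM = 5/0.237866 = 21.0202

HM = 21.0202


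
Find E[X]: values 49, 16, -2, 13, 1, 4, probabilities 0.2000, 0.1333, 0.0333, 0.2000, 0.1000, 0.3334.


E[X] = 49*0.2000 + 16*0.1333 - 2*0.0333 + 13*0.2000 + 1*0.1000 + 4*0.3334
= 9.8000 + 2.1328 - 0.0666 + 2.6000 + 0.1000 + 1.3336
= 15.8998

E[X] = 15.8998


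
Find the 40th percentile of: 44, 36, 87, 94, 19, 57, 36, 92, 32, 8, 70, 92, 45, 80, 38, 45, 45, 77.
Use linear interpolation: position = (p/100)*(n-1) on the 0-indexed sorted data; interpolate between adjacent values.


Sorted: 8, 19, 32, 36, 36, 38, 44, 45, 45, 45, 57, 70, 77, 80, 87, 92, 92, 94
n = 18
Index = 40/100 * 17 = 6.8000
Lower = data[6] = 44, Upper = data[7] = 45
P40 = 44 + 0.8000*(1) = 44.8000

P40 = 44.8000


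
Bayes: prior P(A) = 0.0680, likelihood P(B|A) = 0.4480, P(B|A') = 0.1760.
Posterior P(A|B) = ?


P(B) = P(B|A)*P(A) + P(B|A')*P(A')
= 0.4480*0.0680 + 0.1760*0.9320
= 0.030464 + 0.164032 = 0.194496
P(A|B) = 0.030464/0.194496 = 0.1566

P(A|B) = 0.1566


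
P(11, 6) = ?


P(11,6) = 11!/5!
= 39916800/120
= 332640

P(11,6) = 332640


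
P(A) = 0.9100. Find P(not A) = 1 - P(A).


P(not A) = 1 - 0.9100 = 0.0900

P(not A) = 0.0900


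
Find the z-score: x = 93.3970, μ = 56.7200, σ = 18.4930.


z = (93.3970 - 56.7200)/18.4930
= 36.6770/18.4930
= 1.9833

z = 1.9833


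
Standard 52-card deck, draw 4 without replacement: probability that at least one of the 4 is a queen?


P(at least one) = 1 - P(none)
P(none) = (48/52) × (47/51) × (46/50) × (45/49) = 0.718737
P(at least one) = 1 - 0.718737 = 0.2813

P = 0.2813


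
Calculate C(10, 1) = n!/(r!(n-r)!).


C(10,1) = 10!/(1! × 9!)
= 3628800/(1 × 362880)
= 10

C(10,1) = 10


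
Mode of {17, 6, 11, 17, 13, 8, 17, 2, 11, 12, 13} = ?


Frequencies: 2:1, 6:1, 8:1, 11:2, 12:1, 13:2, 17:3
Max frequency = 3
Mode = 17

Mode = 17


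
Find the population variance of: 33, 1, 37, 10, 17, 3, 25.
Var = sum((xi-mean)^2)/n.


Mean = 18.0000
Squared deviations: 225.0000, 289.0000, 361.0000, 64.0000, 1.0000, 225.0000, 49.0000
Sum = 1214.0000
Variance = 1214.0000/7 = 173.4286

Variance = 173.4286


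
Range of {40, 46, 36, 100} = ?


Max = 100, Min = 36
Range = 100 - 36 = 64

Range = 64


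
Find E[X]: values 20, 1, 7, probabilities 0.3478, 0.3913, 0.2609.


E[X] = 20*0.3478 + 1*0.3913 + 7*0.2609
= 6.9560 + 0.3913 + 1.8263
= 9.1736

E[X] = 9.1736


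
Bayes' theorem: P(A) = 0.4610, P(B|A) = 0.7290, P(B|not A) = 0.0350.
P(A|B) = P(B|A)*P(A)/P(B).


P(B) = P(B|A)*P(A) + P(B|A')*P(A')
= 0.7290*0.4610 + 0.0350*0.5390
= 0.336069 + 0.018865 = 0.354934
P(A|B) = 0.336069/0.354934 = 0.9468

P(A|B) = 0.9468


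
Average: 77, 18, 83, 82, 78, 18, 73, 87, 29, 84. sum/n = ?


Sum = 77 + 18 + 83 + 82 + 78 + 18 + 73 + 87 + 29 + 84 = 629
n = 10
Mean = 629/10 = 62.9000

Mean = 62.9000


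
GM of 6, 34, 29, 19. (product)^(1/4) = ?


Product = 6 × 34 × 29 × 19 = 112404
GM = 112404^(1/4) = 18.3103

GM = 18.3103


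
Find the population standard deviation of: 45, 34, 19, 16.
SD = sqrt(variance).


Mean = 28.5000
Variance = 137.2500
SD = sqrt(137.2500) = 11.7154

SD = 11.7154


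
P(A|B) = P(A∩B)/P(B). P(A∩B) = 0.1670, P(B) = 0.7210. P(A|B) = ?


P(A|B) = 0.1670/0.7210 = 0.2316

P(A|B) = 0.2316


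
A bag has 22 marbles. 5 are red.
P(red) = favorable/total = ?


P = 5/22 = 0.2273

P = 0.2273


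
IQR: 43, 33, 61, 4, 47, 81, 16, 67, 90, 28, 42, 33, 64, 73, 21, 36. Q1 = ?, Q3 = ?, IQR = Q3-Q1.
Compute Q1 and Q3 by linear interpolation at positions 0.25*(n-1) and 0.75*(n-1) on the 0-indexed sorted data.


Sorted: 4, 16, 21, 28, 33, 33, 36, 42, 43, 47, 61, 64, 67, 73, 81, 90
Q1 (25th %ile) = 31.7500
Q3 (75th %ile) = 64.7500
IQR = 64.7500 - 31.7500 = 33.0000

IQR = 33.0000


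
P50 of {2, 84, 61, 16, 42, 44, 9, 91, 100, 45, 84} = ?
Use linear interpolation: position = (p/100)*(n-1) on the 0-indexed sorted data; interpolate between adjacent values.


Sorted: 2, 9, 16, 42, 44, 45, 61, 84, 84, 91, 100
n = 11
Index = 50/100 * 10 = 5.0000
Lower = data[5] = 45, Upper = data[6] = 61
P50 = 45 + 0*(16) = 45.0000

P50 = 45.0000


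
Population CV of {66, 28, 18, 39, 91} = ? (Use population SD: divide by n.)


Mean = 48.4000
SD = 26.6578
CV = (26.6578/48.4000)*100 = 55.0782%

CV = 55.0782%


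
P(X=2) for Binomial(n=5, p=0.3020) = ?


C(5,2) = 10
p^2 = 0.091204
(1-p)^3 = 0.340068
P = 10 * 0.091204 * 0.340068 = 0.3102

P(X=2) = 0.3102


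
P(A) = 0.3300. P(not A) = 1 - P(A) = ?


P(not A) = 1 - 0.3300 = 0.6700

P(not A) = 0.6700


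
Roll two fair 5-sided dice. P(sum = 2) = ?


Total outcomes = 5×5 = 25
Favorable (sum = 2): 1
P = 1/25 = 0.0400

P = 0.0400


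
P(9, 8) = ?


P(9,8) = 9!/1!
= 362880/1
= 362880

P(9,8) = 362880


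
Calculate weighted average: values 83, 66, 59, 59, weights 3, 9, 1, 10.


Numerator = 83*3 + 66*9 + 59*1 + 59*10 = 1492
Denominator = 3 + 9 + 1 + 10 = 23
WM = 1492/23 = 64.8696

WM = 64.8696


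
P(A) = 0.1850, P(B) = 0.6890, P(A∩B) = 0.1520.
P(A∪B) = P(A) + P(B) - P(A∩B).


P(A∪B) = 0.1850 + 0.6890 - 0.1520
= 0.8740 - 0.1520
= 0.7220

P(A∪B) = 0.7220


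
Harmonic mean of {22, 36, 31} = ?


Sum of reciprocals = 1/22 + 1/36 + 1/31 = 0.105490
HM = 3/0.105490 = 28.4386

HM = 28.4386


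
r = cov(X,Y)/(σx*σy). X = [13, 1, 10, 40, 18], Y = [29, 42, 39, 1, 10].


Mean X = 16.4000, Mean Y = 24.2000
SD X = 13.032268, SD Y = 16.117072
Cov = -191.080000
r = -191.080000/(13.032268*16.117072) = -0.9097

r = -0.9097


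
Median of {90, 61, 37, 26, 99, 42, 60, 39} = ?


Sorted: 26, 37, 39, 42, 60, 61, 90, 99
n = 8 (even)
Middle values: 42 and 60
Median = (42+60)/2 = 51.0000

Median = 51.0000


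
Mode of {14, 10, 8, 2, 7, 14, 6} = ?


Frequencies: 2:1, 6:1, 7:1, 8:1, 10:1, 14:2
Max frequency = 2
Mode = 14

Mode = 14


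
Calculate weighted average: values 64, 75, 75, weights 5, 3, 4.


Numerator = 64*5 + 75*3 + 75*4 = 845
Denominator = 5 + 3 + 4 = 12
WM = 845/12 = 70.4167

WM = 70.4167


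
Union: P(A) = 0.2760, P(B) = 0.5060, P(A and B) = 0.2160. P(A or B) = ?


P(A∪B) = 0.2760 + 0.5060 - 0.2160
= 0.7820 - 0.2160
= 0.5660

P(A∪B) = 0.5660


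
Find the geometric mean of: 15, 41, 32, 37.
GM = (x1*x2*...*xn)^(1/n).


Product = 15 × 41 × 32 × 37 = 728160
GM = 728160^(1/4) = 29.2117

GM = 29.2117


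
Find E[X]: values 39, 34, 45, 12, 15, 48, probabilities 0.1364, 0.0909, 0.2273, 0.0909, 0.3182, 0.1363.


E[X] = 39*0.1364 + 34*0.0909 + 45*0.2273 + 12*0.0909 + 15*0.3182 + 48*0.1363
= 5.3196 + 3.0906 + 10.2285 + 1.0908 + 4.7730 + 6.5424
= 31.0449

E[X] = 31.0449


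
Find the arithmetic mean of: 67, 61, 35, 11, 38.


Sum = 67 + 61 + 35 + 11 + 38 = 212
n = 5
Mean = 212/5 = 42.4000

Mean = 42.4000


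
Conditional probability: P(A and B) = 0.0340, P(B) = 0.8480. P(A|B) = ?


P(A|B) = 0.0340/0.8480 = 0.0401

P(A|B) = 0.0401


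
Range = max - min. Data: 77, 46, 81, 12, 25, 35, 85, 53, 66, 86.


Max = 86, Min = 12
Range = 86 - 12 = 74

Range = 74


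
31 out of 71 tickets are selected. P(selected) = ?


P = 31/71 = 0.4366

P = 0.4366


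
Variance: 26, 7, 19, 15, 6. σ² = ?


Mean = 14.6000
Squared deviations: 129.9600, 57.7600, 19.3600, 0.1600, 73.9600
Sum = 281.2000
Variance = 281.2000/5 = 56.2400

Variance = 56.2400


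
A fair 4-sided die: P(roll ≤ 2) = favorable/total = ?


Favorable outcomes (roll ≤ 2): 2
Total outcomes = 4
P = 2/4 = 0.5000

P = 0.5000


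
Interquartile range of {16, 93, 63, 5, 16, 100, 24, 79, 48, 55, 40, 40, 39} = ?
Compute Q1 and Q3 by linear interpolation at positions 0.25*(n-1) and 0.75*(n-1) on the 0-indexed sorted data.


Sorted: 5, 16, 16, 24, 39, 40, 40, 48, 55, 63, 79, 93, 100
Q1 (25th %ile) = 24.0000
Q3 (75th %ile) = 63.0000
IQR = 63.0000 - 24.0000 = 39.0000

IQR = 39.0000


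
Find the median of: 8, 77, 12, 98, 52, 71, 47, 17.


Sorted: 8, 12, 17, 47, 52, 71, 77, 98
n = 8 (even)
Middle values: 47 and 52
Median = (47+52)/2 = 49.5000

Median = 49.5000


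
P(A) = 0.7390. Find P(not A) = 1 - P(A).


P(not A) = 1 - 0.7390 = 0.2610

P(not A) = 0.2610


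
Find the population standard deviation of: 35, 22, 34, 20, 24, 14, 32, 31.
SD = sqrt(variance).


Mean = 26.5000
Variance = 50.5000
SD = sqrt(50.5000) = 7.1063

SD = 7.1063


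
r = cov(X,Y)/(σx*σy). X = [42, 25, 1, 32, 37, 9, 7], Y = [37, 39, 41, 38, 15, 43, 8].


Mean X = 21.8571, Mean Y = 31.5714
SD X = 14.970720, SD Y = 12.959907
Cov = -6.632653
r = -6.632653/(14.970720*12.959907) = -0.0342

r = -0.0342


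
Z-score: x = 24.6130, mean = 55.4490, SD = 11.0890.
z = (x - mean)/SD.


z = (24.6130 - 55.4490)/11.0890
= -30.8360/11.0890
= -2.7808

z = -2.7808


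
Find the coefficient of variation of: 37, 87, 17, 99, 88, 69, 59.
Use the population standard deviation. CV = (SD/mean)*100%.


Mean = 65.1429
SD = 27.5392
CV = (27.5392/65.1429)*100 = 42.2751%

CV = 42.2751%


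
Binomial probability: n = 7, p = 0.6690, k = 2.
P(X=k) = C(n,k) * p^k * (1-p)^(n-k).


C(7,2) = 21
p^2 = 0.447561
(1-p)^5 = 0.003973
P = 21 * 0.447561 * 0.003973 = 0.0373

P(X=2) = 0.0373


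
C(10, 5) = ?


C(10,5) = 10!/(5! × 5!)
= 3628800/(120 × 120)
= 252

C(10,5) = 252


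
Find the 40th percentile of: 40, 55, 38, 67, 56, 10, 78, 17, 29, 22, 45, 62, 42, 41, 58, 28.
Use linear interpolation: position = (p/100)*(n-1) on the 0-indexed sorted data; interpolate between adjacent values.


Sorted: 10, 17, 22, 28, 29, 38, 40, 41, 42, 45, 55, 56, 58, 62, 67, 78
n = 16
Index = 40/100 * 15 = 6.0000
Lower = data[6] = 40, Upper = data[7] = 41
P40 = 40 + 0*(1) = 40.0000

P40 = 40.0000


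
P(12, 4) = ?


P(12,4) = 12!/8!
= 479001600/40320
= 11880

P(12,4) = 11880


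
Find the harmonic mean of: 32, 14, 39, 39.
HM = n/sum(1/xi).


Sum of reciprocals = 1/32 + 1/14 + 1/39 + 1/39 = 0.153961
HM = 4/0.153961 = 25.9807

HM = 25.9807


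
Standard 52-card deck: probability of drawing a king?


4 kings in 52 cards
P = 4/52 = 0.0769

P = 0.0769


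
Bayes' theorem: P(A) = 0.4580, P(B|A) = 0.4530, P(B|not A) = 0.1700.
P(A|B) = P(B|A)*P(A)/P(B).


P(B) = P(B|A)*P(A) + P(B|A')*P(A')
= 0.4530*0.4580 + 0.1700*0.5420
= 0.207474 + 0.092140 = 0.299614
P(A|B) = 0.207474/0.299614 = 0.6925

P(A|B) = 0.6925


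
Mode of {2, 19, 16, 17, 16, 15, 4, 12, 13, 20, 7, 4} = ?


Frequencies: 2:1, 4:2, 7:1, 12:1, 13:1, 15:1, 16:2, 17:1, 19:1, 20:1
Max frequency = 2
Mode = 4, 16

Mode = 4, 16


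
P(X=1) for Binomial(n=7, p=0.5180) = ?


C(7,1) = 7
p^1 = 0.518000
(1-p)^6 = 0.012540
P = 7 * 0.518000 * 0.012540 = 0.0455

P(X=1) = 0.0455


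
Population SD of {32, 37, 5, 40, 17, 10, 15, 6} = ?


Mean = 20.2500
Variance = 173.4375
SD = sqrt(173.4375) = 13.1696

SD = 13.1696


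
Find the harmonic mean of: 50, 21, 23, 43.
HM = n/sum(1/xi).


Sum of reciprocals = 1/50 + 1/21 + 1/23 + 1/43 = 0.134353
HM = 4/0.134353 = 29.7723

HM = 29.7723


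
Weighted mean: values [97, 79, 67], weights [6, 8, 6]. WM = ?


Numerator = 97*6 + 79*8 + 67*6 = 1616
Denominator = 6 + 8 + 6 = 20
WM = 1616/20 = 80.8000

WM = 80.8000


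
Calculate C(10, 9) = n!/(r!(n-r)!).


C(10,9) = 10!/(9! × 1!)
= 3628800/(362880 × 1)
= 10

C(10,9) = 10


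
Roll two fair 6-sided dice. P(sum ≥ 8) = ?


Total outcomes = 6×6 = 36
Favorable (sum ≥ 8): 15
P = 15/36 = 0.4167

P = 0.4167


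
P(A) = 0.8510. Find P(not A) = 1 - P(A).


P(not A) = 1 - 0.8510 = 0.1490

P(not A) = 0.1490


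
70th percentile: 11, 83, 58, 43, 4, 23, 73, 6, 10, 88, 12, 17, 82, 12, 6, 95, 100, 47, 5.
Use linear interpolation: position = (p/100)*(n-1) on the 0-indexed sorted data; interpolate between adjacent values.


Sorted: 4, 5, 6, 6, 10, 11, 12, 12, 17, 23, 43, 47, 58, 73, 82, 83, 88, 95, 100
n = 19
Index = 70/100 * 18 = 12.6000
Lower = data[12] = 58, Upper = data[13] = 73
P70 = 58 + 0.6000*(15) = 67.0000

P70 = 67.0000


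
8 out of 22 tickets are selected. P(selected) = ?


P = 8/22 = 0.3636

P = 0.3636


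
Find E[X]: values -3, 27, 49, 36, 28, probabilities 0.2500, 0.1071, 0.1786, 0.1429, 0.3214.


E[X] = -3*0.2500 + 27*0.1071 + 49*0.1786 + 36*0.1429 + 28*0.3214
= -0.7500 + 2.8917 + 8.7514 + 5.1444 + 8.9992
= 25.0367

E[X] = 25.0367


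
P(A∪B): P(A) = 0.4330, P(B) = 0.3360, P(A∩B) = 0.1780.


P(A∪B) = 0.4330 + 0.3360 - 0.1780
= 0.7690 - 0.1780
= 0.5910

P(A∪B) = 0.5910


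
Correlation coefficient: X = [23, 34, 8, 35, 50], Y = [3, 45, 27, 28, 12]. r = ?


Mean X = 30.0000, Mean Y = 23.0000
SD X = 13.957077, SD Y = 14.463748
Cov = -11.000000
r = -11.000000/(13.957077*14.463748) = -0.0545

r = -0.0545


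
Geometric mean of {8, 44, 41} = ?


Product = 8 × 44 × 41 = 14432
GM = 14432^(1/3) = 24.3468

GM = 24.3468


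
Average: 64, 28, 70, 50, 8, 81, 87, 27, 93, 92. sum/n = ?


Sum = 64 + 28 + 70 + 50 + 8 + 81 + 87 + 27 + 93 + 92 = 600
n = 10
Mean = 600/10 = 60.0000

Mean = 60.0000


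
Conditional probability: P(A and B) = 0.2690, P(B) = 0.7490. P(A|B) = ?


P(A|B) = 0.2690/0.7490 = 0.3591

P(A|B) = 0.3591


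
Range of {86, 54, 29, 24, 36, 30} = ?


Max = 86, Min = 24
Range = 86 - 24 = 62

Range = 62


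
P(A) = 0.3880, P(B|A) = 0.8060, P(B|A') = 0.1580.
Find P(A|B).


P(B) = P(B|A)*P(A) + P(B|A')*P(A')
= 0.8060*0.3880 + 0.1580*0.6120
= 0.312728 + 0.096696 = 0.409424
P(A|B) = 0.312728/0.409424 = 0.7638

P(A|B) = 0.7638


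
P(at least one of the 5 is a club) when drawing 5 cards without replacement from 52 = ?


P(at least one) = 1 - P(none)
P(none) = (39/52) × (38/51) × (37/50) × (36/49) × (35/48) = 0.221534
P(at least one) = 1 - 0.221534 = 0.7785

P = 0.7785


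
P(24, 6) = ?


P(24,6) = 24!/18!
= 620448401733239439360000/6402373705728000
= 96909120

P(24,6) = 96909120


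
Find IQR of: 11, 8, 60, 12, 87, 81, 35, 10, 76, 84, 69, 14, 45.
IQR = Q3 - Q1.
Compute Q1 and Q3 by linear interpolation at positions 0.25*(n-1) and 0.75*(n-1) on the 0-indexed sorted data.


Sorted: 8, 10, 11, 12, 14, 35, 45, 60, 69, 76, 81, 84, 87
Q1 (25th %ile) = 12.0000
Q3 (75th %ile) = 76.0000
IQR = 76.0000 - 12.0000 = 64.0000

IQR = 64.0000


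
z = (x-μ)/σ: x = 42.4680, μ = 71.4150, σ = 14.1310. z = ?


z = (42.4680 - 71.4150)/14.1310
= -28.9470/14.1310
= -2.0485

z = -2.0485


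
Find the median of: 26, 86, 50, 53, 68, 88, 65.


Sorted: 26, 50, 53, 65, 68, 86, 88
n = 7 (odd)
Middle value = 65

Median = 65


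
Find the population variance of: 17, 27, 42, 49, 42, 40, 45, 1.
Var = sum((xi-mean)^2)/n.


Mean = 32.8750
Squared deviations: 252.0156, 34.5156, 83.2656, 260.0156, 83.2656, 50.7656, 147.0156, 1016.0156
Sum = 1926.8750
Variance = 1926.8750/8 = 240.8594

Variance = 240.8594


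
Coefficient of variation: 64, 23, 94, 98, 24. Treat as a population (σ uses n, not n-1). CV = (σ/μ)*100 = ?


Mean = 60.6000
SD = 32.4937
CV = (32.4937/60.6000)*100 = 53.6200%

CV = 53.6200%


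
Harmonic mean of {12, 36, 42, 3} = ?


Sum of reciprocals = 1/12 + 1/36 + 1/42 + 1/3 = 0.468254
HM = 4/0.468254 = 8.5424

HM = 8.5424


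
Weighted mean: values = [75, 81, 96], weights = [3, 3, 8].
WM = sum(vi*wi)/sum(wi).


Numerator = 75*3 + 81*3 + 96*8 = 1236
Denominator = 3 + 3 + 8 = 14
WM = 1236/14 = 88.2857

WM = 88.2857


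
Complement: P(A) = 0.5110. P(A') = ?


P(not A) = 1 - 0.5110 = 0.4890

P(not A) = 0.4890


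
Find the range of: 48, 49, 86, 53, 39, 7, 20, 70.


Max = 86, Min = 7
Range = 86 - 7 = 79

Range = 79


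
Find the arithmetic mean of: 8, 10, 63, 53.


Sum = 8 + 10 + 63 + 53 = 134
n = 4
Mean = 134/4 = 33.5000

Mean = 33.5000


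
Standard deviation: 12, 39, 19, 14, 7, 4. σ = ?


Mean = 15.8333
Variance = 130.4722
SD = sqrt(130.4722) = 11.4224

SD = 11.4224


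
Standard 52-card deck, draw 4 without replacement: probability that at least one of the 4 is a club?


P(at least one) = 1 - P(none)
P(none) = (39/52) × (38/51) × (37/50) × (36/49) = 0.303818
P(at least one) = 1 - 0.303818 = 0.6962

P = 0.6962


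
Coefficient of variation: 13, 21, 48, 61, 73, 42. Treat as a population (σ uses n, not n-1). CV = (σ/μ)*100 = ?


Mean = 43.0000
SD = 20.9523
CV = (20.9523/43.0000)*100 = 48.7263%

CV = 48.7263%


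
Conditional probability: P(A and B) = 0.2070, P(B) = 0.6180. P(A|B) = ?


P(A|B) = 0.2070/0.6180 = 0.3350

P(A|B) = 0.3350


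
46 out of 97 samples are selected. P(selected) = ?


P = 46/97 = 0.4742

P = 0.4742


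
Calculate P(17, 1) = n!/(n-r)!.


P(17,1) = 17!/16!
= 355687428096000/20922789888000
= 17

P(17,1) = 17


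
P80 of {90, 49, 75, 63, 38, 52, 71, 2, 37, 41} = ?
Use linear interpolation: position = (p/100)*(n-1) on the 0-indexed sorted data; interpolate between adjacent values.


Sorted: 2, 37, 38, 41, 49, 52, 63, 71, 75, 90
n = 10
Index = 80/100 * 9 = 7.2000
Lower = data[7] = 71, Upper = data[8] = 75
P80 = 71 + 0.2000*(4) = 71.8000

P80 = 71.8000


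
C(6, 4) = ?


C(6,4) = 6!/(4! × 2!)
= 720/(24 × 2)
= 15

C(6,4) = 15


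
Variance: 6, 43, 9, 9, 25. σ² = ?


Mean = 18.4000
Squared deviations: 153.7600, 605.1600, 88.3600, 88.3600, 43.5600
Sum = 979.2000
Variance = 979.2000/5 = 195.8400

Variance = 195.8400


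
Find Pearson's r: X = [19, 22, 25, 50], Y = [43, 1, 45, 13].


Mean X = 29.0000, Mean Y = 25.5000
SD X = 12.308534, SD Y = 18.993420
Cov = -86.000000
r = -86.000000/(12.308534*18.993420) = -0.3679

r = -0.3679


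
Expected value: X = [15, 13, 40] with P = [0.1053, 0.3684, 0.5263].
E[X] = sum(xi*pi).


E[X] = 15*0.1053 + 13*0.3684 + 40*0.5263
= 1.5795 + 4.7892 + 21.0520
= 27.4207

E[X] = 27.4207


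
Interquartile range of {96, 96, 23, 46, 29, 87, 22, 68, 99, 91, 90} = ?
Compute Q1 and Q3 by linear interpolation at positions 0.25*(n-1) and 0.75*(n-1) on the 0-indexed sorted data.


Sorted: 22, 23, 29, 46, 68, 87, 90, 91, 96, 96, 99
Q1 (25th %ile) = 37.5000
Q3 (75th %ile) = 93.5000
IQR = 93.5000 - 37.5000 = 56.0000

IQR = 56.0000


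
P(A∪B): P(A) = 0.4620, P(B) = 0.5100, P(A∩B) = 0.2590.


P(A∪B) = 0.4620 + 0.5100 - 0.2590
= 0.9720 - 0.2590
= 0.7130

P(A∪B) = 0.7130


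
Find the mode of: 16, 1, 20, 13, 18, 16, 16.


Frequencies: 1:1, 13:1, 16:3, 18:1, 20:1
Max frequency = 3
Mode = 16

Mode = 16


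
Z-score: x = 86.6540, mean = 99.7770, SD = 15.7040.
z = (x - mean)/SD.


z = (86.6540 - 99.7770)/15.7040
= -13.1230/15.7040
= -0.8356

z = -0.8356


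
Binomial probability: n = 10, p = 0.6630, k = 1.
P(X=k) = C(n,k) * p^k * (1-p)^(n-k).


C(10,1) = 10
p^1 = 0.663000
(1-p)^9 = 5.606207e-05
P = 10 * 0.663000 * 5.606207e-05 = 0.0004

P(X=1) = 0.0004


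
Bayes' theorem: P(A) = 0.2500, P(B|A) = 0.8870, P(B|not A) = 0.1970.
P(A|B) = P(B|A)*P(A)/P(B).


P(B) = P(B|A)*P(A) + P(B|A')*P(A')
= 0.8870*0.2500 + 0.1970*0.7500
= 0.221750 + 0.147750 = 0.369500
P(A|B) = 0.221750/0.369500 = 0.6001

P(A|B) = 0.6001


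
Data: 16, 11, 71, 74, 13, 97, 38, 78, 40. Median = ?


Sorted: 11, 13, 16, 38, 40, 71, 74, 78, 97
n = 9 (odd)
Middle value = 40

Median = 40


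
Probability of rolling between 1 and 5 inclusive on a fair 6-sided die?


Favorable outcomes (1 ≤ roll ≤ 5): 5
Total outcomes = 6
P = 5/6 = 0.8333

P = 0.8333


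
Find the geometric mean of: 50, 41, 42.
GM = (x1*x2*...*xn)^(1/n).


Product = 50 × 41 × 42 = 86100
GM = 86100^(1/3) = 44.1572

GM = 44.1572


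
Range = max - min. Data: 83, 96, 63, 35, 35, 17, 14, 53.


Max = 96, Min = 14
Range = 96 - 14 = 82

Range = 82


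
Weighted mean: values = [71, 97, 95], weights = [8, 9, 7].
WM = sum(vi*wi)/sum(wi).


Numerator = 71*8 + 97*9 + 95*7 = 2106
Denominator = 8 + 9 + 7 = 24
WM = 2106/24 = 87.7500

WM = 87.7500


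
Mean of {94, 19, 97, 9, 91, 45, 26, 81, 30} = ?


Sum = 94 + 19 + 97 + 9 + 91 + 45 + 26 + 81 + 30 = 492
n = 9
Mean = 492/9 = 54.6667

Mean = 54.6667


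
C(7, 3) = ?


C(7,3) = 7!/(3! × 4!)
= 5040/(6 × 24)
= 35

C(7,3) = 35


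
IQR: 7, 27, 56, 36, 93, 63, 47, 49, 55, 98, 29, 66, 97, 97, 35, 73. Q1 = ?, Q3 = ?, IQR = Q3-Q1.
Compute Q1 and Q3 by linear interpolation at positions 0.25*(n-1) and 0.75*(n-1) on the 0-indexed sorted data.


Sorted: 7, 27, 29, 35, 36, 47, 49, 55, 56, 63, 66, 73, 93, 97, 97, 98
Q1 (25th %ile) = 35.7500
Q3 (75th %ile) = 78.0000
IQR = 78.0000 - 35.7500 = 42.2500

IQR = 42.2500


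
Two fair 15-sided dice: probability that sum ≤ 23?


Total outcomes = 15×15 = 225
Favorable (sum ≤ 23): 197
P = 197/225 = 0.8756

P = 0.8756


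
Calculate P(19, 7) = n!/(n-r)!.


P(19,7) = 19!/12!
= 121645100408832000/479001600
= 253955520

P(19,7) = 253955520


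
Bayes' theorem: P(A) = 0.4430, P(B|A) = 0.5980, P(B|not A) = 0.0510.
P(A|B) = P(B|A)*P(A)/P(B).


P(B) = P(B|A)*P(A) + P(B|A')*P(A')
= 0.5980*0.4430 + 0.0510*0.5570
= 0.264914 + 0.028407 = 0.293321
P(A|B) = 0.264914/0.293321 = 0.9032

P(A|B) = 0.9032


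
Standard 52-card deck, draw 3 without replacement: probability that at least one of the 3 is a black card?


P(at least one) = 1 - P(none)
P(none) = (26/52) × (25/51) × (24/50) = 0.117647
P(at least one) = 1 - 0.117647 = 0.8824

P = 0.8824


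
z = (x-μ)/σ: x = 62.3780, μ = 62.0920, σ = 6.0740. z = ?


z = (62.3780 - 62.0920)/6.0740
= 0.2860/6.0740
= 0.0471

z = 0.0471
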